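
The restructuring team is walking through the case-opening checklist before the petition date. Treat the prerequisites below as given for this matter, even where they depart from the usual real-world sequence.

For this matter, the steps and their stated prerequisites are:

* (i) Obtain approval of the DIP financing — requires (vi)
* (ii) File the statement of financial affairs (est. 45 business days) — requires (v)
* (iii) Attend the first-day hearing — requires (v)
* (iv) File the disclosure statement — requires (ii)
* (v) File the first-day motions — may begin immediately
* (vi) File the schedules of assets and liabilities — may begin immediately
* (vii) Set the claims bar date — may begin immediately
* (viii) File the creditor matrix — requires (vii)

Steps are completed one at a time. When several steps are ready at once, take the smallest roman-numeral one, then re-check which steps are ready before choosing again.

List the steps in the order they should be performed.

(v) → (ii) → (iii) → (iv) → (vi) → (i) → (vii) → (viii)

Nothing is required for (v), (vi) and (vii). (v) has the earlier label → (v) first.
(ii) and (iii) now also ready, so the ready set is {(ii), (iii), (vi), (vii)}; (ii) has the earlier label → (ii).
Ready: (iii), (iv), (vi) and (vii). (iii) has the earlier label → (iii).
Ready: (iv), (vi) and (vii). (iv) has the earlier label → (iv).
Ready: (vi) and (vii). (vi) has the earlier label → (vi).
(i) now also ready, so the ready set is {(i), (vii)}; (i) has the earlier label → (i).
That leaves (vii) as the only ready step → (vii).
Next only (viii) has its prerequisites met → (viii).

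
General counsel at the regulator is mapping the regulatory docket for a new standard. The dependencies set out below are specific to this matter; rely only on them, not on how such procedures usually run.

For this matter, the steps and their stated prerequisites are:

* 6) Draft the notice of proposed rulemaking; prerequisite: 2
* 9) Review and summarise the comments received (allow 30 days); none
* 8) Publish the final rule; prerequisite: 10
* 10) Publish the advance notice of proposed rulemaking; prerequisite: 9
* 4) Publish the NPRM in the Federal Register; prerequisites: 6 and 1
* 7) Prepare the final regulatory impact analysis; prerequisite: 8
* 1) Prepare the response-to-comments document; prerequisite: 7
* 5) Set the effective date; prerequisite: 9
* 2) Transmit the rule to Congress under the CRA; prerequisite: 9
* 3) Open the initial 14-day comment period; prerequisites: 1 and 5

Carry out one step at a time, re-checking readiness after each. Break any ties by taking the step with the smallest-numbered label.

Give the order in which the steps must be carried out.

9 → 2 → 5 → 6 → 10 → 8 → 7 → 1 → 3 → 4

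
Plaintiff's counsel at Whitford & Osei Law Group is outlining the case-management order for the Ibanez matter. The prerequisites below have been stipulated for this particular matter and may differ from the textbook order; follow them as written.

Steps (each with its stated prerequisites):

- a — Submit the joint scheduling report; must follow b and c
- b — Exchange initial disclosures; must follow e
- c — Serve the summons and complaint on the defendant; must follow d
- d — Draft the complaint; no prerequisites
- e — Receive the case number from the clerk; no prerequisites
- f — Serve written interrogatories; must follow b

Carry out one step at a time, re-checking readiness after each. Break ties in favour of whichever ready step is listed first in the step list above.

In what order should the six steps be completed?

d, c, e, b, a, f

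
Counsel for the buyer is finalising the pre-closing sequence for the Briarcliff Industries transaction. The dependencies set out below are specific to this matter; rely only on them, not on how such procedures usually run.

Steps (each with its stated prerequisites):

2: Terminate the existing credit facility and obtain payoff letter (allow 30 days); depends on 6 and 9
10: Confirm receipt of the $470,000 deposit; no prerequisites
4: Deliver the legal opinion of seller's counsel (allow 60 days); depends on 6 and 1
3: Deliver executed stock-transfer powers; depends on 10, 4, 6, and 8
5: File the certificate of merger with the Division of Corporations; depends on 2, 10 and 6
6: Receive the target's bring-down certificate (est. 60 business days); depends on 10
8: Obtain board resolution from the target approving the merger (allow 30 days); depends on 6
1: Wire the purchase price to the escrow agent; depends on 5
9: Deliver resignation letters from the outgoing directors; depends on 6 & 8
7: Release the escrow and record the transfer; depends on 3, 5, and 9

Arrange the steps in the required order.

10 has no prerequisites → 10 first.
6 needed 10, now all done → 6.
8 needed 6, now all done → 8.
Next only 9 has its prerequisites met → 9.
2 needed 6 and 9, now all done → 2.
5 is the only step now ready → 5.
1 is the only step now ready → 1.
Next only 4 has its prerequisites met → 4.
3 needed 10, 4, 6 and 8, now all done → 3.
7 needed 3, 5 and 9, now all done → 7.

10, 6, 8, 9, 2, 5, 1, 4, 3, 7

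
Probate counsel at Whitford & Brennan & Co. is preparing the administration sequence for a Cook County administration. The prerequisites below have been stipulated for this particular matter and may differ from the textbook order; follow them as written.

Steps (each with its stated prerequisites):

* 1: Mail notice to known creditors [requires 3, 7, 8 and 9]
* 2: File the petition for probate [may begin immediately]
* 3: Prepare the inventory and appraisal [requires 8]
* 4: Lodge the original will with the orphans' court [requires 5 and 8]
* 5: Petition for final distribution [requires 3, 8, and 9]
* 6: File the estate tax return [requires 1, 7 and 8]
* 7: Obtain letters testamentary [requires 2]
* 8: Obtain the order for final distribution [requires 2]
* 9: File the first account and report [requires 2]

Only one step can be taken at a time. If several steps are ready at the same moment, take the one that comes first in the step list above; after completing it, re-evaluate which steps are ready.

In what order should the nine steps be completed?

2, 7, 8, 3, 9, 1, 5, 4, 6

2 has no prerequisites → 2 first.
Now 7, 8 and 9 have their prerequisites met. 7 is listed earlier, so 7 next.
8 and 9 are both available; 8 is listed earlier → 8.
Ready: 3 and 9. 3 is listed earlier → 3.
9 is the only step now ready → 9.
1 and 5 are both available; 1 is listed earlier → 1.
6 now also ready, so the ready set is {5, 6}; 5 is listed earlier → 5.
4 and 6 are both available; 4 is listed earlier → 4.
Next only 6 has its prerequisites met → 6.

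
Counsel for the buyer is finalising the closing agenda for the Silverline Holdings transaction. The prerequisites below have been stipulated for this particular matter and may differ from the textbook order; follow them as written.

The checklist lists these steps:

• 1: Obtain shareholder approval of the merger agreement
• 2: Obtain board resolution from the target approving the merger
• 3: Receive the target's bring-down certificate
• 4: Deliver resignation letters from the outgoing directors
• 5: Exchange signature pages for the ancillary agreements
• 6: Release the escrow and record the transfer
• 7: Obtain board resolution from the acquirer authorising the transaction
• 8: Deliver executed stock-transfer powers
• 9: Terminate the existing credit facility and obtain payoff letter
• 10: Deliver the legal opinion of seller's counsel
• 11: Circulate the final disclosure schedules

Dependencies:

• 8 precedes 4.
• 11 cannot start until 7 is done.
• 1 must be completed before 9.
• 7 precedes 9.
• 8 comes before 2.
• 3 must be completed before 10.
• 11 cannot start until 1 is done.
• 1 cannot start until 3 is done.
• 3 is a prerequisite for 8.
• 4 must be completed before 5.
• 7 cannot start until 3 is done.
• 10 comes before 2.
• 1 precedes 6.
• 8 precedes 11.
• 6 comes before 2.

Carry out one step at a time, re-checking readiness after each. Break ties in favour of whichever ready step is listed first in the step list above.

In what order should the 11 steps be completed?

3, 1, 6, 7, 8, 4, 5, 9, 10, 2, 11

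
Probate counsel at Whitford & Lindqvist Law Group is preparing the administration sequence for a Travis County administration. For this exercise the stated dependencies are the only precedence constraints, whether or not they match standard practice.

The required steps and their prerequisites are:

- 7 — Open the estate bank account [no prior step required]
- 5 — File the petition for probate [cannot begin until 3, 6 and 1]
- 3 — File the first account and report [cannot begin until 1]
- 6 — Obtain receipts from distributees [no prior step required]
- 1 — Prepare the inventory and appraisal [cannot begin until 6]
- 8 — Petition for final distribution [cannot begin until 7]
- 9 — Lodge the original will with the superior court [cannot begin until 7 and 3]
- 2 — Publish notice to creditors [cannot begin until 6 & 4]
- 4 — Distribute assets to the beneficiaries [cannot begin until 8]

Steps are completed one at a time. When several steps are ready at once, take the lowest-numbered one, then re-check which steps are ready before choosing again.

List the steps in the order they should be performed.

6 and 7 have no prerequisites; 6 has the earlier label, so 6 is first.
Now 1 and 7 have their prerequisites met. 1 has the earlier label, so 1 next.
3 and 7 are both available; 3 has the earlier label → 3.
5 and 7 are both available; 5 has the earlier label → 5.
Next only 7 has its prerequisites met → 7.
Now 8 and 9 have their prerequisites met. 8 has the earlier label, so 8 next.
4 and 9 are both available; 4 has the earlier label → 4.
2 now also ready, so the ready set is {2, 9}; 2 has the earlier label → 2.
9 needed 3 and 7, now all done → 9.

6 1 3 5 7 8 4 2 9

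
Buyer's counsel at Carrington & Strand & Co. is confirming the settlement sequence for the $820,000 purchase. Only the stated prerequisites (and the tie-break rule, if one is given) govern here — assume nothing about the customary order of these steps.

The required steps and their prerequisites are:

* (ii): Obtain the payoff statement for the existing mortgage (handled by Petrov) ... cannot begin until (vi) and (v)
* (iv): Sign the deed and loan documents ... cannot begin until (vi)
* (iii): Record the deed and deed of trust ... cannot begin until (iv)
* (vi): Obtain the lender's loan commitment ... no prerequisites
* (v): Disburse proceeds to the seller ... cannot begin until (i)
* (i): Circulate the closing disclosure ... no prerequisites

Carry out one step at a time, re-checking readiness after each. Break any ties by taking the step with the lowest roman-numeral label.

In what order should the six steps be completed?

Nothing is required for (i) and (vi). (i) has the earlier label → (i) first.
Now (v) and (vi) have their prerequisites met. (v) has the earlier label, so (v) next.
(vi) is the only step now ready → (vi).
Ready: (ii) and (iv). (ii) has the earlier label → (ii).
(iv) needed (vi), now all done → (iv).
That leaves (iii) as the only ready step → (iii).

(i), (v), (vi), (ii), (iv), (iii)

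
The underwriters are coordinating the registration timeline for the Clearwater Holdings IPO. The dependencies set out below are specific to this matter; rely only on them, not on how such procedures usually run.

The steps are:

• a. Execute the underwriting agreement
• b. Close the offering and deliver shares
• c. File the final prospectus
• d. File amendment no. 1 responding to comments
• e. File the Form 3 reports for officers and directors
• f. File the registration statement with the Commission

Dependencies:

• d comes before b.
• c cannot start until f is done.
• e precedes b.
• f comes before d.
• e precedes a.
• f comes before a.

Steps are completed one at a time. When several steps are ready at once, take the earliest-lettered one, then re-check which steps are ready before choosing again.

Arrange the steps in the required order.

e and f have no prerequisites; e has the earlier label, so e is first.
f is the only step now ready → f.
Ready: a, c and d. a has the earlier label → a.
Ready: c and d. c has the earlier label → c.
That leaves d as the only ready step → d.
Next only b has its prerequisites met → b.

e, f, a, c, d, b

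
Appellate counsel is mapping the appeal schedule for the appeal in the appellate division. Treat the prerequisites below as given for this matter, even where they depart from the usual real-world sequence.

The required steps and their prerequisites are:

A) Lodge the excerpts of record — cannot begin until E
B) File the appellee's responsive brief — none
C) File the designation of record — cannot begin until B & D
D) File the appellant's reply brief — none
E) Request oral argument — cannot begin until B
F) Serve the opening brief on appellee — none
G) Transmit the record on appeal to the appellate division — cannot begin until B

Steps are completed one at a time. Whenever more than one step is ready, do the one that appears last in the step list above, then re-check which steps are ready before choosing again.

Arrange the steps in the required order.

F, D, B, G, E, C, A

F, D and B have no prerequisites; F is listed later, so F is first.
Now D and B have their prerequisites met. D is listed later, so D next.
B is the only step now ready → B.
Now G, E and C have their prerequisites met. G is listed later, so G next.
Now E and C have their prerequisites met. E is listed later, so E next.
A now also ready, so the ready set is {C, A}; C is listed later → C.
That leaves A as the only ready step → A.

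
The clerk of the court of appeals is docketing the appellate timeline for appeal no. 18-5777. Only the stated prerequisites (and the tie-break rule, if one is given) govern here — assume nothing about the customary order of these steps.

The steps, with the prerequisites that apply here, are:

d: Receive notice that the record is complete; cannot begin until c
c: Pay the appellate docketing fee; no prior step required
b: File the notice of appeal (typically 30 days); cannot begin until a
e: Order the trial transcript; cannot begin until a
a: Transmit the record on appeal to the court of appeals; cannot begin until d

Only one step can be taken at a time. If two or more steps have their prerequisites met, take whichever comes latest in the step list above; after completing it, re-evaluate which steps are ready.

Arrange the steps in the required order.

Only c has no prerequisites, so it is first.
d needed c, now all done → d.
That leaves a as the only ready step → a.
Now e and b have their prerequisites met. e is listed later, so e next.
b needed a, now all done → b.

c, d, a, e, b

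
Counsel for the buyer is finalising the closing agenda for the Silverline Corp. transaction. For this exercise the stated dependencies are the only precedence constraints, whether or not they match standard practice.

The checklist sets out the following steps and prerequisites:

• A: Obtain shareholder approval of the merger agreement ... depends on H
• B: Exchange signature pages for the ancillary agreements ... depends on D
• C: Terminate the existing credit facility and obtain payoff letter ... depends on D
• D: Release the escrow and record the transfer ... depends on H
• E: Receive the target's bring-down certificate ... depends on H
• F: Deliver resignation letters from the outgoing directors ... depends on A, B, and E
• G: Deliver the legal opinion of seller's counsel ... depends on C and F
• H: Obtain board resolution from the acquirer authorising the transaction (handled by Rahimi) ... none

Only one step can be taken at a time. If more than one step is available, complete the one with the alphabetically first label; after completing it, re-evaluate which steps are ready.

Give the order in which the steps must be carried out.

H → A → D → B → C → E → F → G

H is the only step with nothing outstanding, so it goes first.
Ready: A, D and E. A has the earlier label → A.
D and E are both available; D has the earlier label → D.
B and C now also ready, so the ready set is {B, C, E}; B has the earlier label → B.
Now C and E have their prerequisites met. C has the earlier label, so C next.
E needed H, now all done → E.
F needed A, B and E, now all done → F.
G is the only step now ready → G.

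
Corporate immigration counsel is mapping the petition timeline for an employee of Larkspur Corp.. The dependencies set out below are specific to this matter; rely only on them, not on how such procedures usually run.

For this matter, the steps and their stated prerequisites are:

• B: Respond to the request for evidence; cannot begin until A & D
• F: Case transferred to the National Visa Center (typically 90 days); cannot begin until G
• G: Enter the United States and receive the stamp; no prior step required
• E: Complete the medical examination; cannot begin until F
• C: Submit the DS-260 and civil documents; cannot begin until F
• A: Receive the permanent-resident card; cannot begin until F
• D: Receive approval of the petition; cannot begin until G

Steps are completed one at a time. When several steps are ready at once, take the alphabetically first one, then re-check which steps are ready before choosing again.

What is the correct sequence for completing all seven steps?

G has no prerequisites → G first.
Now D and F have their prerequisites met. D has the earlier label, so D next.
That leaves F as the only ready step → F.
Ready: A, C and E. A has the earlier label → A.
Ready: B, C and E. B has the earlier label → B.
Ready: C and E. C has the earlier label → C.
E needed F, now all done → E.

G, D, F, A, B, C, E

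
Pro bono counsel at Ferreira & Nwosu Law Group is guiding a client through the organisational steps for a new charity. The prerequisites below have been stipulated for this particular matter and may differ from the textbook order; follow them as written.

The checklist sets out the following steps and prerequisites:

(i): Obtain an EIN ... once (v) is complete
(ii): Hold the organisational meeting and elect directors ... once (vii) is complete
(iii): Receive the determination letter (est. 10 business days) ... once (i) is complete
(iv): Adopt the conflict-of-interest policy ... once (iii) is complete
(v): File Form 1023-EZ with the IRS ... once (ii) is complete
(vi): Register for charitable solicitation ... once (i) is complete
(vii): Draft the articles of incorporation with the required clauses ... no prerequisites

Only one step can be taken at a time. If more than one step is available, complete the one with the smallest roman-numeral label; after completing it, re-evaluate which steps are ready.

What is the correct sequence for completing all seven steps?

(vii) has no prerequisites → (vii) first.
(ii) is the only step now ready → (ii).
(v) needed (ii), now all done → (v).
That leaves (i) as the only ready step → (i).
(iii) and (vi) are both available; (iii) has the earlier label → (iii).
(iv) now also ready, so the ready set is {(iv), (vi)}; (iv) has the earlier label → (iv).
Next only (vi) has its prerequisites met → (vi).

(vii), (ii), (v), (i), (iii), (iv), (vi)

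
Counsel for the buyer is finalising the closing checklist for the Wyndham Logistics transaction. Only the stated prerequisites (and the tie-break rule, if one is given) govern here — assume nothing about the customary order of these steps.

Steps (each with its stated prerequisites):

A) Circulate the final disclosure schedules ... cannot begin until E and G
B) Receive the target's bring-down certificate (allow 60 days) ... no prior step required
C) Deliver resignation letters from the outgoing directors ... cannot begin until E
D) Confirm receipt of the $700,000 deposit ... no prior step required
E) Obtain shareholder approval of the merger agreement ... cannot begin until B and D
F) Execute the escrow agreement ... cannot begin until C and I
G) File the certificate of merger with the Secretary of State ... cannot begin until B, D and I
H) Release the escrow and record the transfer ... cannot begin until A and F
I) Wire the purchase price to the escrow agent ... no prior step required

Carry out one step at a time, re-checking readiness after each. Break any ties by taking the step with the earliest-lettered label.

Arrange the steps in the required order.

B, D, E, C, I, F, G, A, H

Nothing is required for B, D and I. B has the earlier label → B first.
Ready: D and I. D has the earlier label → D.
E and I are both available; E has the earlier label → E.
C and I are both available; C has the earlier label → C.
That leaves I as the only ready step → I.
Now F and G have their prerequisites met. F has the earlier label, so F next.
Next only G has its prerequisites met → G.
A needed E and G, now all done → A.
H is the only step now ready → H.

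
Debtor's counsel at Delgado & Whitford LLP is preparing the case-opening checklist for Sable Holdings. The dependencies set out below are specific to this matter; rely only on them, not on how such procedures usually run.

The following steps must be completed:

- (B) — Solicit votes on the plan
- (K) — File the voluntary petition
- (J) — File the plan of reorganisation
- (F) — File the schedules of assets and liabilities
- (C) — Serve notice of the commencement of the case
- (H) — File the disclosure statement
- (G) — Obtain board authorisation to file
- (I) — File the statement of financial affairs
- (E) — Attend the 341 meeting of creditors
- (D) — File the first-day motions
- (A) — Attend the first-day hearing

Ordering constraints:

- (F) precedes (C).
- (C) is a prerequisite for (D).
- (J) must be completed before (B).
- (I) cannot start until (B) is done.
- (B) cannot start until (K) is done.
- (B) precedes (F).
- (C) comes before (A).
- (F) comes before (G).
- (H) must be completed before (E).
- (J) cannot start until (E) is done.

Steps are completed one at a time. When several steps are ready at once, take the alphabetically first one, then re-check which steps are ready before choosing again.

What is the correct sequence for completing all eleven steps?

(H), (E), (J), (K), (B), (F), (C), (A), (D), (G), (I)

(H) and (K) have no prerequisites; (H) has the earlier label, so (H) is first.
Now (E) and (K) have their prerequisites met. (E) has the earlier label, so (E) next.
(J) now also ready, so the ready set is {(J), (K)}; (J) has the earlier label → (J).
Next only (K) has its prerequisites met → (K).
Next only (B) has its prerequisites met → (B).
(F) and (I) are both available; (F) has the earlier label → (F).
Ready: (C), (G) and (I). (C) has the earlier label → (C).
(A), (D), (G) and (I) are all available; (A) has the earlier label → (A).
Ready: (D), (G) and (I). (D) has the earlier label → (D).
Ready: (G) and (I). (G) has the earlier label → (G).
That leaves (I) as the only ready step → (I).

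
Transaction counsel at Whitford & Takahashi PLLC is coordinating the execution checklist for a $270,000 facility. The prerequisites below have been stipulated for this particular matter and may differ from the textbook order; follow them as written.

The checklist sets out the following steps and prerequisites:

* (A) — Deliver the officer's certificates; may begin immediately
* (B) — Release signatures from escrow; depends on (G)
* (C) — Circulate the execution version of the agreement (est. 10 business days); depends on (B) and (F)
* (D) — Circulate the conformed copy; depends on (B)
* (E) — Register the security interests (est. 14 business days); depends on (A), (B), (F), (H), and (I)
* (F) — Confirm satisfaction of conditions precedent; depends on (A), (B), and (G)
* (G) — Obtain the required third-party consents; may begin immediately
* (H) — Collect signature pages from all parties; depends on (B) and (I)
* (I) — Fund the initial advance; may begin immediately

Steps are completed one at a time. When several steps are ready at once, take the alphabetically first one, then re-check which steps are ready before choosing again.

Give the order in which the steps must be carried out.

Nothing is required for (A), (G) and (I). (A) has the earlier label → (A) first.
Ready: (G) and (I). (G) has the earlier label → (G).
(B) and (I) are both available; (B) has the earlier label → (B).
(D) and (F) now also ready, so the ready set is {(D), (F), (I)}; (D) has the earlier label → (D).
Ready: (F) and (I). (F) has the earlier label → (F).
(C) now also ready, so the ready set is {(C), (I)}; (C) has the earlier label → (C).
(I) is the only step now ready → (I).
(H) needed (B) and (I), now all done → (H).
(E) is the only step now ready → (E).

(A), (G), (B), (D), (F), (C), (I), (H), (E)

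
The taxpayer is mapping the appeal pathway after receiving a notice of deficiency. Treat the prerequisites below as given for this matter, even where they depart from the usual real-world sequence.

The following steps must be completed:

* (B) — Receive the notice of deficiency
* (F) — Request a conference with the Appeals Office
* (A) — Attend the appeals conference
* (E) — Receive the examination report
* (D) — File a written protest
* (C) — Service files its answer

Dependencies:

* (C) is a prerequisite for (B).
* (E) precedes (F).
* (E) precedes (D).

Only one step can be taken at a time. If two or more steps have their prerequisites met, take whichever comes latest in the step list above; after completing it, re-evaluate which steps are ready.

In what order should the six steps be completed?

(C), (E) and (A) have no prerequisites; (C) is listed later, so (C) is first.
(E), (A) and (B) are all available; (E) is listed later → (E).
Ready: (D), (A), (F) and (B). (D) is listed later → (D).
Now (A), (F) and (B) have their prerequisites met. (A) is listed later, so (A) next.
(F) and (B) are both available; (F) is listed later → (F).
Next only (B) has its prerequisites met → (B).

(C) → (E) → (D) → (A) → (F) → (B)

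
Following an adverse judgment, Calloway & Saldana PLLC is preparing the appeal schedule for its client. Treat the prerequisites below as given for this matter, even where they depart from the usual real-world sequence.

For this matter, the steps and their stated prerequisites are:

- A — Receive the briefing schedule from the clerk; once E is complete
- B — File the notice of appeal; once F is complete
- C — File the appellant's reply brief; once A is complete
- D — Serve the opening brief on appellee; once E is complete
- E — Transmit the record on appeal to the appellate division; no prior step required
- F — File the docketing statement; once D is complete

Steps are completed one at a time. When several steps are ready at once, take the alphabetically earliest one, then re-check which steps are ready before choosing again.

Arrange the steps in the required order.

E has no prerequisites → E first.
A and D are both available; A has the earlier label → A.
C and D are both available; C has the earlier label → C.
Next only D has its prerequisites met → D.
F is the only step now ready → F.
B is the only step now ready → B.

E, A, C, D, F, B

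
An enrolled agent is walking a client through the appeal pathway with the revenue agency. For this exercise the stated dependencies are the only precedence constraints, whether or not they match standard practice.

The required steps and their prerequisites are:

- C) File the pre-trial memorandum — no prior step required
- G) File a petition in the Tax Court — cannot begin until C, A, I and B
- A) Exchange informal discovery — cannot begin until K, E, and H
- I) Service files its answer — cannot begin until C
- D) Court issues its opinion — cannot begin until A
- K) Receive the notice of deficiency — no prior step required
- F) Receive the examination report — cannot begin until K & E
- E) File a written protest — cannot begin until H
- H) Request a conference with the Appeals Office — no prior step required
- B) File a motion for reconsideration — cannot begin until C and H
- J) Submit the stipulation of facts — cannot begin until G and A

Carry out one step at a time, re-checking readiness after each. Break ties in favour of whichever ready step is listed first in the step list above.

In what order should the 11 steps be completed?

C, I, K, H, E, A, D, F, B, G, J

C, K and H have no prerequisites; C is listed earlier, so C is first.
Ready: I, K and H. I is listed earlier → I.
K and H are both available; K is listed earlier → K.
H is the only step now ready → H.
Ready: E and B. E is listed earlier → E.
Now A, F and B have their prerequisites met. A is listed earlier, so A next.
D, F and B are all available; D is listed earlier → D.
Now F and B have their prerequisites met. F is listed earlier, so F next.
Next only B has its prerequisites met → B.
That leaves G as the only ready step → G.
J needed G and A, now all done → J.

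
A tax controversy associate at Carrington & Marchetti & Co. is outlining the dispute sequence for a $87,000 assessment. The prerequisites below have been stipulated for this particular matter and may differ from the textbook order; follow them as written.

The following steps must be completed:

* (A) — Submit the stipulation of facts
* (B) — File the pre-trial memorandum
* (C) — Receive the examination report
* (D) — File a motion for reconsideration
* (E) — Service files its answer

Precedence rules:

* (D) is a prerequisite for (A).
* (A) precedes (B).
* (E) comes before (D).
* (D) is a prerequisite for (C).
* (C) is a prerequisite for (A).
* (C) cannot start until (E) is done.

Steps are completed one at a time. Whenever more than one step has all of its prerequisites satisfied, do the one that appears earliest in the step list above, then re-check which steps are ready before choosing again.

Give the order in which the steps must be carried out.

(E) (D) (C) (A) (B)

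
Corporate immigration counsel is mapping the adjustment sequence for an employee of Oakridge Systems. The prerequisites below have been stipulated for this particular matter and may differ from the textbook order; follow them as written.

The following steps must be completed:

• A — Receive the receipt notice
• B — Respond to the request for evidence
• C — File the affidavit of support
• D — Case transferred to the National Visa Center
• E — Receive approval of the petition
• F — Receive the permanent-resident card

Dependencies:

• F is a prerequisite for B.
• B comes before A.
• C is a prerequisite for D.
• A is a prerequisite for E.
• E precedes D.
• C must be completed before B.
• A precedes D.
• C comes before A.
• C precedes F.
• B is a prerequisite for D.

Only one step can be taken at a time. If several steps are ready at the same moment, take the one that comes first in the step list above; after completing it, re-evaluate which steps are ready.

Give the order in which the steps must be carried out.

C F B A E D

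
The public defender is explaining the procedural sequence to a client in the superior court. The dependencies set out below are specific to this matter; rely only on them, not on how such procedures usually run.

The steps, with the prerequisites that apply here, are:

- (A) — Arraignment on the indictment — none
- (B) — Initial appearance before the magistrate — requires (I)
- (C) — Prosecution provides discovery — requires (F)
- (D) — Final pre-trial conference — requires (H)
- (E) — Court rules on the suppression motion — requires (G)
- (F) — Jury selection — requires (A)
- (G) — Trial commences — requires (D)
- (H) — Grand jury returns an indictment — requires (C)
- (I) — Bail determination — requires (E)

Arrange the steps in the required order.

(A) → (F) → (C) → (H) → (D) → (G) → (E) → (I) → (B)

(A) has no prerequisites → (A) first.
(F) needed (A), now all done → (F).
(C) needed (F), now all done → (C).
(H) needed (C), now all done → (H).
That leaves (D) as the only ready step → (D).
That leaves (G) as the only ready step → (G).
(E) needed (G), now all done → (E).
(I) is the only step now ready → (I).
Next only (B) has its prerequisites met → (B).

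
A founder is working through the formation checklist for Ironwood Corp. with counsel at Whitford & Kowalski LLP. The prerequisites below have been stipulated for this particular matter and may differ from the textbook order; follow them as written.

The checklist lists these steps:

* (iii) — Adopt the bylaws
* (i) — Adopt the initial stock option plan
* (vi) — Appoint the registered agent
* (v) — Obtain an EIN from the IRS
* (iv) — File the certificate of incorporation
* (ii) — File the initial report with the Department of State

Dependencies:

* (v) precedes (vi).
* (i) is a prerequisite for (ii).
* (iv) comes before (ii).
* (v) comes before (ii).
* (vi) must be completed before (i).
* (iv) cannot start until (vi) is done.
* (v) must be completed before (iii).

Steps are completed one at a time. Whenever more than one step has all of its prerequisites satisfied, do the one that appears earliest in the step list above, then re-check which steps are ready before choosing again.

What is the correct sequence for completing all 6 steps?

(v) is the only step with nothing outstanding, so it goes first.
Ready: (iii) and (vi). (iii) is listed earlier → (iii).
(vi) needed (v), now all done → (vi).
Now (i) and (iv) have their prerequisites met. (i) is listed earlier, so (i) next.
Next only (iv) has its prerequisites met → (iv).
(ii) needed (i), (v) and (iv), now all done → (ii).

(v), (iii), (vi), (i), (iv), (ii)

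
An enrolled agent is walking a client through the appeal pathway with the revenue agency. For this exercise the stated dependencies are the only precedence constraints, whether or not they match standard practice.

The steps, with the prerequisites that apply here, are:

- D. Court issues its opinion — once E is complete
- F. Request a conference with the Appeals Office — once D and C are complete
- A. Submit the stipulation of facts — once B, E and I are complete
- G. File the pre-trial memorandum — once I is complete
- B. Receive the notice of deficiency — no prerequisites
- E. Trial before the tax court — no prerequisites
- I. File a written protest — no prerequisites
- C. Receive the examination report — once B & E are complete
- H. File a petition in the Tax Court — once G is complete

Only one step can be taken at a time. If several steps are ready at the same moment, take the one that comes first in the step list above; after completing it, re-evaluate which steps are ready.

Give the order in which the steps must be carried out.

Nothing is required for B, E and I. B is listed earlier → B first.
Ready: E and I. E is listed earlier → E.
D, I and C are all available; D is listed earlier → D.
I and C are both available; I is listed earlier → I.
Now A, G and C have their prerequisites met. A is listed earlier, so A next.
Ready: G and C. G is listed earlier → G.
C and H are both available; C is listed earlier → C.
F and H are both available; F is listed earlier → F.
H is the only step now ready → H.

B E D I A G C F H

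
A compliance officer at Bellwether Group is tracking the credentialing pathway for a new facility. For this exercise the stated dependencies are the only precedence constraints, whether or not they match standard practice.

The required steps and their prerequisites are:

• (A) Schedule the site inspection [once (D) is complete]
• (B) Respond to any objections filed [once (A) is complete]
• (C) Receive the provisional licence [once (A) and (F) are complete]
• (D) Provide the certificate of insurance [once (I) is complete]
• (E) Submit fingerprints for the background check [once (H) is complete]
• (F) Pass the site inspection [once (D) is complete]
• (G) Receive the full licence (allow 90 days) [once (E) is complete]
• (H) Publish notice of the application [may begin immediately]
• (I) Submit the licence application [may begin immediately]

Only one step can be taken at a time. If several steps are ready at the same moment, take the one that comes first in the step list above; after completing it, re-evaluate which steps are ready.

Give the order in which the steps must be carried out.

(H), (E), (G), (I), (D), (A), (B), (F), (C)

(H) and (I) have no prerequisites; (H) is listed earlier, so (H) is first.
(E) now also ready, so the ready set is {(E), (I)}; (E) is listed earlier → (E).
Now (G) and (I) have their prerequisites met. (G) is listed earlier, so (G) next.
Next only (I) has its prerequisites met → (I).
That leaves (D) as the only ready step → (D).
(A) and (F) are both available; (A) is listed earlier → (A).
(B) and (F) are both available; (B) is listed earlier → (B).
That leaves (F) as the only ready step → (F).
(C) needed (A) and (F), now all done → (C).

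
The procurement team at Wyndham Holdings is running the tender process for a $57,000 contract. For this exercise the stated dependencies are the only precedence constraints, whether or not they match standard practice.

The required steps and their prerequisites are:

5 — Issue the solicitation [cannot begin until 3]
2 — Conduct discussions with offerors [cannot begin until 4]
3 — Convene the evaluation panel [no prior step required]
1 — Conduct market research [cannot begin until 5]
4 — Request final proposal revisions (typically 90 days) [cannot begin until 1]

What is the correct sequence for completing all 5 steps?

3, 5, 1, 4, 2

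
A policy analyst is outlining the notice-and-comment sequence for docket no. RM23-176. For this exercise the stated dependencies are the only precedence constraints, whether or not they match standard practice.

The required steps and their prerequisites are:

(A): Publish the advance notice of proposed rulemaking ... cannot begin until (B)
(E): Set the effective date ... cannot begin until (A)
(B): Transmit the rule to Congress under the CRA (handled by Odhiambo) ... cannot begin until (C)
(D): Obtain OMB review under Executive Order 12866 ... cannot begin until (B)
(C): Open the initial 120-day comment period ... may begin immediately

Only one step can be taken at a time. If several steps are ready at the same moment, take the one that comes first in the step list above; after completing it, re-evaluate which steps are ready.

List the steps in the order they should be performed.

(C) is the only step with nothing outstanding, so it goes first.
Next only (B) has its prerequisites met → (B).
(A) and (D) are both available; (A) is listed earlier → (A).
Ready: (E) and (D). (E) is listed earlier → (E).
(D) needed (B), now all done → (D).

(C), (B), (A), (E), (D)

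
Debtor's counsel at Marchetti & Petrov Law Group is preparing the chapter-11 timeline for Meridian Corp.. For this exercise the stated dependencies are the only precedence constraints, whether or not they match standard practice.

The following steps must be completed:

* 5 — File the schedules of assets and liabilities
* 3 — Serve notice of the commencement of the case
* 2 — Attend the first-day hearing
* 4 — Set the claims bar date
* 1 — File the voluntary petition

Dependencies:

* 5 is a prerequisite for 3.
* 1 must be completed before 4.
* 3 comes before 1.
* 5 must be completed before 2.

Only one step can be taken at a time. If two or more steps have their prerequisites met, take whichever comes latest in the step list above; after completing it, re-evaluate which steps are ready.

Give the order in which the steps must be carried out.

5 → 2 → 3 → 1 → 4

Only 5 has no prerequisites, so it is first.
Ready: 2 and 3. 2 is listed later → 2.
3 is the only step now ready → 3.
That leaves 1 as the only ready step → 1.
Next only 4 has its prerequisites met → 4.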